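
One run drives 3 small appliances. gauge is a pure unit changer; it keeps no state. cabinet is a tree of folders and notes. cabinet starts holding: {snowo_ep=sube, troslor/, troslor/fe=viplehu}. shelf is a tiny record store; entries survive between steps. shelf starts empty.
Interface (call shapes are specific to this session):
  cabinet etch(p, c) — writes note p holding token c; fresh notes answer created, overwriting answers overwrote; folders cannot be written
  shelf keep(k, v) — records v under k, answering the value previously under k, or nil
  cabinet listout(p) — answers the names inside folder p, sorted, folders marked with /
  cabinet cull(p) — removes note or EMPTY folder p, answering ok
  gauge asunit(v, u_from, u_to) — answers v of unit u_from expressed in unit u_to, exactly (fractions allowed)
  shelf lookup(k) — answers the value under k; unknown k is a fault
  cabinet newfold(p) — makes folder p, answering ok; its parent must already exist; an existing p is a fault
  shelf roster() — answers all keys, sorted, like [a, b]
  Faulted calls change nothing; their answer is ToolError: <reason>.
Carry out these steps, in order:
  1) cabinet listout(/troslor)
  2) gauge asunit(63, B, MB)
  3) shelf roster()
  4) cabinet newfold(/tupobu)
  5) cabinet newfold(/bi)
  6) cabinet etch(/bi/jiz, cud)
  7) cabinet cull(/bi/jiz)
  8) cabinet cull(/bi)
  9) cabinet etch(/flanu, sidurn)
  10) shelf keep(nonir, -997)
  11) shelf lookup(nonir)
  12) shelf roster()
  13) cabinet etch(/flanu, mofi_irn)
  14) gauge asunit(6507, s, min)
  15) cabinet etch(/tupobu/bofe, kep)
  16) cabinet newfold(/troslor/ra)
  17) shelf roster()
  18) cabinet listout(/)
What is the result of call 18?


Answer: [flanu, snowo_ep, troslor/, tupobu/]

Derivation:
Using cabinet listout(p='/troslor'), — result: [fe].
Then gauge asunit(v='63', u_from='B', u_to='MB'), → 63/1000000.
I call shelf roster(), and observe [].
Invoking cabinet newfold(p='/tupobu'), and get ok.
I call cabinet newfold(p='/bi'), → ok.
I use cabinet etch(p='/bi/jiz', c='cud'): created.
I call cabinet cull(p='/bi/jiz'), and see ok.
I run cabinet cull(p='/bi'), and see ok.
I run cabinet etch(p='/flanu', c='sidurn'), → created.
Using shelf keep(k='nonir', v='-997'), — result: nil.
I call shelf lookup(k='nonir'), giving -997.
I call shelf roster(), and see [nonir].
I try cabinet etch(p='/flanu', c='mofi_irn'), and see overwrote.
I use gauge asunit(v='6507', u_from='s', u_to='min'), → 2169/20.
Then cabinet etch(p='/tupobu/bofe', c='kep'), → created.
I use cabinet newfold(p='/troslor/ra'), → ok.
I run shelf roster, and see [nonir].
I try cabinet listout(p='/'), yielding [flanu, snowo_ep, troslor/, tupobu/].


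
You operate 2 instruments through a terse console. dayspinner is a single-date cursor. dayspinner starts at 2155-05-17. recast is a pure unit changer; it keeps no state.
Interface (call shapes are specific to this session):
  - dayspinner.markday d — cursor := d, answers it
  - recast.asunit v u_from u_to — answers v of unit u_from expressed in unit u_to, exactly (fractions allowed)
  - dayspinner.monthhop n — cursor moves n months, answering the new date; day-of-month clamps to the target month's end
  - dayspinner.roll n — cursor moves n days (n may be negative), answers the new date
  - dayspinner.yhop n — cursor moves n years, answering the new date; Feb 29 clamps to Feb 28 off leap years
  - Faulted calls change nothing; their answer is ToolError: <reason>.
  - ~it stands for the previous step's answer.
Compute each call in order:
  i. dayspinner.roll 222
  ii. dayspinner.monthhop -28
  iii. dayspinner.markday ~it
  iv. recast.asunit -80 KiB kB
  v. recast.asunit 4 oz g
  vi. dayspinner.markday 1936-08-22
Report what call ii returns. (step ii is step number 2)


I use dayspinner.roll(n='222'): 2155-12-25.
I run dayspinner.monthhop(n='-28'), and see 2153-08-25.
Now I run dayspinner.markday(d='~it'): 2153-08-25.
I run recast.asunit(v='-80', u_from='KiB', u_to='kB'), and observe -2048/25.
Next I call recast.asunit(v='4', u_from='oz', u_to='g'), and get 45359237/400000.
I invoke dayspinner.markday(d='1936-08-22'), giving 1936-08-22.

Answer: 2153-08-25


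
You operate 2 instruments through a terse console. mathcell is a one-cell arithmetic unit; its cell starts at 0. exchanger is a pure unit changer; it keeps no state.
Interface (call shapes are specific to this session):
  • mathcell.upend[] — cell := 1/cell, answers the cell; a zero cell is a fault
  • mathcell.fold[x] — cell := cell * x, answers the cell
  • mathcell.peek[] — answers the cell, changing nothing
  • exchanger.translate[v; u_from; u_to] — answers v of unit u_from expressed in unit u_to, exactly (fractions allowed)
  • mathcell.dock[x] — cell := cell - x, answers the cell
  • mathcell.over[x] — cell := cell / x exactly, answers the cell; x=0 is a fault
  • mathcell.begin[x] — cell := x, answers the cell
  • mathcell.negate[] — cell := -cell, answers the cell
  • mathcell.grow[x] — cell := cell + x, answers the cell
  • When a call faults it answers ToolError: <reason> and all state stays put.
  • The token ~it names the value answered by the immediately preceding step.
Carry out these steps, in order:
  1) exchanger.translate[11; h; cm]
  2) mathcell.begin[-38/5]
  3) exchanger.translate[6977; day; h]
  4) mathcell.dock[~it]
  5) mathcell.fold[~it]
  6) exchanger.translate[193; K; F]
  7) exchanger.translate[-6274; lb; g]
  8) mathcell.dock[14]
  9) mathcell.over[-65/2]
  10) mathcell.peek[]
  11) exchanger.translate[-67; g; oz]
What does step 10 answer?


% exchanger.translate 11 h cm
  ToolError: incompatible units
% mathcell.begin -38/5
  -38/5
% exchanger.translate 6977 day h
  167448
% mathcell.dock ~it
  -837278/5
% mathcell.fold ~it
  701034449284/25
% exchanger.translate 193 K F
  -11227/100
% exchanger.translate -6274 lb g
  -142291926469/50000
% mathcell.dock 14
  701034448934/25
% mathcell.over -65/2
  -1402068897868/1625
% mathcell.peek
  -1402068897868/1625
% exchanger.translate -67 g oz
  -107200000/45359237

Answer: -1402068897868/1625


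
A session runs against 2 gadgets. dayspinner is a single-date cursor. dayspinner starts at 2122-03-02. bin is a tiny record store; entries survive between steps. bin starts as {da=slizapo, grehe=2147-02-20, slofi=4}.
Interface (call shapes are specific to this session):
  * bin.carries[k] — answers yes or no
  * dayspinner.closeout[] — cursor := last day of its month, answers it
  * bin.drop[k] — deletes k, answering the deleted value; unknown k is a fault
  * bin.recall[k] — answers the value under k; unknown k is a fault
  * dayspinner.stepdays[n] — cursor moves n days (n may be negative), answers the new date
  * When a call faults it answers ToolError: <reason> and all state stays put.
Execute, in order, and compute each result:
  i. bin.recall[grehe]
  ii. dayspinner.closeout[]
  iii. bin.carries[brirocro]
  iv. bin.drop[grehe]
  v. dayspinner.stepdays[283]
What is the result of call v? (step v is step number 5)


Invoking bin.recall(k: grehe), → 2147-02-20.
Now I run dayspinner.closeout(), which returns 2122-03-31.
Now I run bin.carries(k: brirocro), which returns no.
I use bin.drop(k: grehe), and get 2147-02-20.
I try dayspinner.stepdays(n: 283), and observe 2123-01-08.

Answer: 2123-01-08


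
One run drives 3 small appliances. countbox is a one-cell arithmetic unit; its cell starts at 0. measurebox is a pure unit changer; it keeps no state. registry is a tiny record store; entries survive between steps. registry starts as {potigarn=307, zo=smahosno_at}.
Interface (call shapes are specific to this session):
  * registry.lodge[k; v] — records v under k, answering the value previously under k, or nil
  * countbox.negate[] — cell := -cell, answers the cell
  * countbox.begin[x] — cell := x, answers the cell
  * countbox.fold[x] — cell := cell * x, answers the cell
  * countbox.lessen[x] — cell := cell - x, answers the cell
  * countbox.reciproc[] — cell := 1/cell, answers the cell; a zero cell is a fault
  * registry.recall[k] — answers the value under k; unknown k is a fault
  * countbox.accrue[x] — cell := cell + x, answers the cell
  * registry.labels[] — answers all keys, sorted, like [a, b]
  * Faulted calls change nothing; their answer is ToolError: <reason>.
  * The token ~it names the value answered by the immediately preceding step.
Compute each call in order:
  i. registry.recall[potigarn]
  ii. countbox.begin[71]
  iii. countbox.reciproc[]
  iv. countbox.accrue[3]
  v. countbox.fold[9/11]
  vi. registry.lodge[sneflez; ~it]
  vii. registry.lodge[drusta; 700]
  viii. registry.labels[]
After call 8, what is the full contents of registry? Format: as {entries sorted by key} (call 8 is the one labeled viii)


Answer: {drusta=700, potigarn=307, sneflez=1926/781, zo=smahosno_at}

Derivation:
>>> recall k→potigarn
[out] 307
>>> begin x→71
[out] 71
>>> reciproc
[out] 1/71
>>> accrue x→3
[out] 214/71
>>> fold x→9/11
[out] 1926/781
>>> lodge k→sneflez v→~it
[out] nil
>>> lodge k→drusta v→700
[out] nil
>>> labels
[out] [drusta, potigarn, sneflez, zo]


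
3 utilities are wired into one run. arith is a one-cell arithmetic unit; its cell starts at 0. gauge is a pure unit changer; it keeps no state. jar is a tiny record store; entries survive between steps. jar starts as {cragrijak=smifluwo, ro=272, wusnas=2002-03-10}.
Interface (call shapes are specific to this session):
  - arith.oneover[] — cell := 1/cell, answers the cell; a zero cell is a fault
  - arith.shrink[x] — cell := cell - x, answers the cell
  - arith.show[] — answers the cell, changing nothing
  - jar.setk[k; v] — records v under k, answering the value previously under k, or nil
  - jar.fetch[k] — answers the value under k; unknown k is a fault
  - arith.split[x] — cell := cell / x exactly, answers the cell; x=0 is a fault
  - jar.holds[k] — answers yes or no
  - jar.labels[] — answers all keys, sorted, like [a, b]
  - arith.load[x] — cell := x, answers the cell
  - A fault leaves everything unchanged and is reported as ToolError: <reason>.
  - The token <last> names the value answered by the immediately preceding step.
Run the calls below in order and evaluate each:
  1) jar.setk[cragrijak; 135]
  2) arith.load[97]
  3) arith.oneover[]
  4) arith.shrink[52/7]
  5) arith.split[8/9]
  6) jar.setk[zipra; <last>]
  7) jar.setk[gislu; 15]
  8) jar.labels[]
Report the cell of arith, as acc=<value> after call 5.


Answer: acc=-45333/5432

Derivation:
# jar.setk(k: cragrijak, v: 135) -> smifluwo
# arith.load(x: 97) -> 97
# arith.oneover() -> 1/97
# arith.shrink(x: 52/7) -> -5037/679
# arith.split(x: 8/9) -> -45333/5432
# jar.setk(k: zipra, v: <last>) -> nil
# jar.setk(k: gislu, v: 15) -> nil
# jar.labels() -> [cragrijak, gislu, ro, wusnas, zipra]


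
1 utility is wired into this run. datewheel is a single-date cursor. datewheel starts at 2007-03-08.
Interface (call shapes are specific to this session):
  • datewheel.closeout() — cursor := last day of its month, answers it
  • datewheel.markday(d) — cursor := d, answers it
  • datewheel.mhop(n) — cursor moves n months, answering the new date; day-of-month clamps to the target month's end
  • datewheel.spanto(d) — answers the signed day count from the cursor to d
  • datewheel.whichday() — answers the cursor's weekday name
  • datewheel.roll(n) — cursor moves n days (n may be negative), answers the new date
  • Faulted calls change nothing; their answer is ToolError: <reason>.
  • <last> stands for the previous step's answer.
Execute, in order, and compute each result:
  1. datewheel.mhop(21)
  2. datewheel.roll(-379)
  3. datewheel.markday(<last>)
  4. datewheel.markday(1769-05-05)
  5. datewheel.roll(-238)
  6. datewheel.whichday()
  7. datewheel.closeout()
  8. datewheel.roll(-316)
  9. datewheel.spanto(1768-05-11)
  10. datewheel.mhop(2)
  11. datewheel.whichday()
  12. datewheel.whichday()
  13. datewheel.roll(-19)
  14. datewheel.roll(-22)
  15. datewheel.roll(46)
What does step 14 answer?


;; 1. mhop(n=21) : 2008-12-08
;; 2. roll(n=-379) : 2007-11-25
;; 3. markday(d=<last>) : 2007-11-25
;; 4. markday(d=1769-05-05) : 1769-05-05
;; 5. roll(n=-238) : 1768-09-09
;; 6. whichday() : Friday
;; 7. closeout() : 1768-09-30
;; 8. roll(n=-316) : 1767-11-19
;; 9. spanto(d=1768-05-11) : 174
;; 10. mhop(n=2) : 1768-01-19
;; 11. whichday() : Tuesday
;; 12. whichday() : Tuesday
;; 13. roll(n=-19) : 1767-12-31
;; 14. roll(n=-22) : 1767-12-09
;; 15. roll(n=46) : 1768-01-24

Answer: 1767-12-09


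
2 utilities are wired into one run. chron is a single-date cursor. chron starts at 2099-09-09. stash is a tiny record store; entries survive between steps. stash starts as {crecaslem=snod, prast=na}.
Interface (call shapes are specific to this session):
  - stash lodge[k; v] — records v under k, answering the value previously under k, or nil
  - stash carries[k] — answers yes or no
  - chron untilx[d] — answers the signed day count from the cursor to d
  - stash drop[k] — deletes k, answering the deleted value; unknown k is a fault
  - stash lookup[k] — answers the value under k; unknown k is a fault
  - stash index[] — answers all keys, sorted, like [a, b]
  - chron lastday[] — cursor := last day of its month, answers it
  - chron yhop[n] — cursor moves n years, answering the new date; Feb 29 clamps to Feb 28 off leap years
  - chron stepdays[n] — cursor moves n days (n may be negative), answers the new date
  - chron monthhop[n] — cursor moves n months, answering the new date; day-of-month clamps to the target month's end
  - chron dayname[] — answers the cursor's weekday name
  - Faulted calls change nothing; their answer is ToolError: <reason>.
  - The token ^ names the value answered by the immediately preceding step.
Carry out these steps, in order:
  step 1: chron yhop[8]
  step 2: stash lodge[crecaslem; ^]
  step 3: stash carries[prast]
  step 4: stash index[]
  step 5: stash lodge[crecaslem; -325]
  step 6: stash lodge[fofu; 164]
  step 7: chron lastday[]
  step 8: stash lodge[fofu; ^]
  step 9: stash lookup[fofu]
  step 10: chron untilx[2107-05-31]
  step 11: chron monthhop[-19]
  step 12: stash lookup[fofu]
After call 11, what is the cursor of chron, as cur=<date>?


Answer: cur=2106-02-28

Derivation:
·→ chron yhop(n='8')
·← 2107-09-09
·→ stash lodge(k='crecaslem', v='^')
·← snod
·→ stash carries(k='prast')
·← yes
·→ stash index()
·← [crecaslem, prast]
·→ stash lodge(k='crecaslem', v='-325')
·← 2107-09-09
·→ stash lodge(k='fofu', v='164')
·← nil
·→ chron lastday()
·← 2107-09-30
·→ stash lodge(k='fofu', v='^')
·← 164
·→ stash lookup(k='fofu')
·← 2107-09-30
·→ chron untilx(d='2107-05-31')
·← -122
·→ chron monthhop(n='-19')
·← 2106-02-28
·→ stash lookup(k='fofu')
·← 2107-09-30


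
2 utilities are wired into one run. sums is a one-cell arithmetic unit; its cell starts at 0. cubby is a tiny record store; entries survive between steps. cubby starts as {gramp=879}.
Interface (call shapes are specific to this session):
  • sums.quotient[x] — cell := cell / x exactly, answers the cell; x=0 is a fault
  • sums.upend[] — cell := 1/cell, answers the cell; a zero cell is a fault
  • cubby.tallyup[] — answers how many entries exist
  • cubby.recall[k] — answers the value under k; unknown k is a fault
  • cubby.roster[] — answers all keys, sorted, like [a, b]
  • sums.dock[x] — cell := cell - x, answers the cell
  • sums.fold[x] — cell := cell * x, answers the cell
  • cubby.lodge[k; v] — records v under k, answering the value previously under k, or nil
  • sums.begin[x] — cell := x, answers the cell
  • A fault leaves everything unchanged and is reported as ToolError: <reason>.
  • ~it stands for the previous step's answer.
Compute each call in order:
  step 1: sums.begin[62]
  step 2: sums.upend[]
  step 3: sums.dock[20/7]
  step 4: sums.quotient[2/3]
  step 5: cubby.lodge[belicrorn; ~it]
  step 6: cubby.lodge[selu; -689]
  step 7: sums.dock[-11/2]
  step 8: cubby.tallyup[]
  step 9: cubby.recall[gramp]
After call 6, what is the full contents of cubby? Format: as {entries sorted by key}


Answer: {belicrorn=-3699/868, gramp=879, selu=-689}

Derivation:
% begin(x: 62) : 62
% upend() : 1/62
% dock(x: 20/7) : -1233/434
% quotient(x: 2/3) : -3699/868
% lodge(k: belicrorn, v: ~it) : nil
% lodge(k: selu, v: -689) : nil
% dock(x: -11/2) : 1075/868
% tallyup() : 3
% recall(k: gramp) : 879


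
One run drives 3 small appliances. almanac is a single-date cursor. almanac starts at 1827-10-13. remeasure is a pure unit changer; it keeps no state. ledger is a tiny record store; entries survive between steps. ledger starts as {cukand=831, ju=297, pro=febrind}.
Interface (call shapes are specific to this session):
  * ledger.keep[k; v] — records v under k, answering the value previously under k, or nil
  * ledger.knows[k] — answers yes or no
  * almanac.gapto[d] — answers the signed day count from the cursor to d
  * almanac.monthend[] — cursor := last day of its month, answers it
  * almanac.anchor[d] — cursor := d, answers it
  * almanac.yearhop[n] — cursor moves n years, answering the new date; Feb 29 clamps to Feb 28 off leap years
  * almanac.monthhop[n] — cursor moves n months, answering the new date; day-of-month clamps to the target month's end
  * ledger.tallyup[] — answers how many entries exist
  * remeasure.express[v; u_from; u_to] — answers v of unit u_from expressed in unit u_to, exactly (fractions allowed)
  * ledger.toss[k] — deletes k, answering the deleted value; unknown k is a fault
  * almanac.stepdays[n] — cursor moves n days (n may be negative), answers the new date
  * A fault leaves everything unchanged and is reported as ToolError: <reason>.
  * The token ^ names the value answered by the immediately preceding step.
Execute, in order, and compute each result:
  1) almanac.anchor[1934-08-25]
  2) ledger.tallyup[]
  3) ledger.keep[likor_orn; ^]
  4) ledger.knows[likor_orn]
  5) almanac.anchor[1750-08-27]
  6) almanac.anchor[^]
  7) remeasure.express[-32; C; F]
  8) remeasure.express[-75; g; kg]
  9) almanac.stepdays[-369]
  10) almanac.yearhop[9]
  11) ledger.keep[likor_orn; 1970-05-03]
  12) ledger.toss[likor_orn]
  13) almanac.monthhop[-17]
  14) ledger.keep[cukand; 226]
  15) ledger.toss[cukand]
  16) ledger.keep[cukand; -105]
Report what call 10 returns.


-> anchor(1934-08-25)
<- 1934-08-25
-> tallyup()
<- 3
-> keep(likor_orn, ^)
<- nil
-> knows(likor_orn)
<- yes
-> anchor(1750-08-27)
<- 1750-08-27
-> anchor(^)
<- 1750-08-27
-> express(-32, C, F)
<- -128/5
-> express(-75, g, kg)
<- -3/40
-> stepdays(-369)
<- 1749-08-23
-> yearhop(9)
<- 1758-08-23
-> keep(likor_orn, 1970-05-03)
<- 3
-> toss(likor_orn)
<- 1970-05-03
-> monthhop(-17)
<- 1757-03-23
-> keep(cukand, 226)
<- 831
-> toss(cukand)
<- 226
-> keep(cukand, -105)
<- nil

Answer: 1758-08-23


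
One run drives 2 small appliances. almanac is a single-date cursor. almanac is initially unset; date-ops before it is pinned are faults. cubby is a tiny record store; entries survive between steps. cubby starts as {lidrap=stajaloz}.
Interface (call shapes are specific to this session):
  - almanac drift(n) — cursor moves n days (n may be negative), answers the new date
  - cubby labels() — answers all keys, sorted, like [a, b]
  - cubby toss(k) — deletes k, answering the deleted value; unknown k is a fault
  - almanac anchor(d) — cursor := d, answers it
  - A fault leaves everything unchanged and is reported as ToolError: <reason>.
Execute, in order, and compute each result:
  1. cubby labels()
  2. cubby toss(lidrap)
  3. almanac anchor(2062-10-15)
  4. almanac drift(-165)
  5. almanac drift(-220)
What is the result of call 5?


! cubby labels() ~> [lidrap]
! cubby toss(k→lidrap) ~> stajaloz
! almanac anchor(d→2062-10-15) ~> 2062-10-15
! almanac drift(n→-165) ~> 2062-05-03
! almanac drift(n→-220) ~> 2061-09-25

Answer: 2061-09-25


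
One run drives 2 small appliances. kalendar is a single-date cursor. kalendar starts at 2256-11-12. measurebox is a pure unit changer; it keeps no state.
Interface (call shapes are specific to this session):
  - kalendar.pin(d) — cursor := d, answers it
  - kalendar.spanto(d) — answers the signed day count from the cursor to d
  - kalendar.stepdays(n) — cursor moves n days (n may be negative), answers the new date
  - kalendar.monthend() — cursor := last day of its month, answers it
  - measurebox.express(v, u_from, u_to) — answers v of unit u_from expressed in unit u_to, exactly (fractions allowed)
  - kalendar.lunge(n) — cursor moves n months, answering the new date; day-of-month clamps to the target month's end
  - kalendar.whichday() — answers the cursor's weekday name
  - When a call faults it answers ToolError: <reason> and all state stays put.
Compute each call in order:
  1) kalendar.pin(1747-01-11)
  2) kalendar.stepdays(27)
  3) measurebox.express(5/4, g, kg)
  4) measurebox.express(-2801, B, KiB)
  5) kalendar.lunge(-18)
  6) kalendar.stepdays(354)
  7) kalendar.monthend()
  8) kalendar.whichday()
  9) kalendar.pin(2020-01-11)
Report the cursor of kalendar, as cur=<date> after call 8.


Answer: cur=1746-07-31

Derivation:
==> pin(d='1747-01-11')
<== 1747-01-11
==> stepdays(n='27')
<== 1747-02-07
==> express(v='5/4', u_from='g', u_to='kg')
<== 1/800
==> express(v='-2801', u_from='B', u_to='KiB')
<== -2801/1024
==> lunge(n='-18')
<== 1745-08-07
==> stepdays(n='354')
<== 1746-07-27
==> monthend()
<== 1746-07-31
==> whichday()
<== Sunday
==> pin(d='2020-01-11')
<== 2020-01-11


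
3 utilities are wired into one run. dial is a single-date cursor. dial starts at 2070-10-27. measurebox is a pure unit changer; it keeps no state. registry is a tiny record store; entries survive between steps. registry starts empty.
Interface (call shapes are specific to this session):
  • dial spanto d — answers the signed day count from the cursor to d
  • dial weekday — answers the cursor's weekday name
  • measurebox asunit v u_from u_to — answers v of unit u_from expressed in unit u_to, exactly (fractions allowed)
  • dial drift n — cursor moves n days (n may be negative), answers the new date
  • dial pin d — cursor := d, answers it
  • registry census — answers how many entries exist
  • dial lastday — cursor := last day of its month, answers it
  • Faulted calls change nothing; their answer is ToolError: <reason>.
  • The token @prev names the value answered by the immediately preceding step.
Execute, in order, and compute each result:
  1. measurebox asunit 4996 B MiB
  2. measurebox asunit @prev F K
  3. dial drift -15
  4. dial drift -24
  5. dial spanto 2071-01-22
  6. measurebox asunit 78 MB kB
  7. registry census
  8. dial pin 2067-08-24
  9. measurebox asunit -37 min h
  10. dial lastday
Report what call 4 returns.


Answer: 2070-09-18

Derivation:
> measurebox asunit 4996 B MiB
:: 1249/262144
> measurebox asunit @prev F K
:: 3012524537/11796480
> dial drift -15
:: 2070-10-12
> dial drift -24
:: 2070-09-18
> dial spanto 2071-01-22
:: 126
> measurebox asunit 78 MB kB
:: 78000
> registry census
:: 0
> dial pin 2067-08-24
:: 2067-08-24
> measurebox asunit -37 min h
:: -37/60
> dial lastday
:: 2067-08-31


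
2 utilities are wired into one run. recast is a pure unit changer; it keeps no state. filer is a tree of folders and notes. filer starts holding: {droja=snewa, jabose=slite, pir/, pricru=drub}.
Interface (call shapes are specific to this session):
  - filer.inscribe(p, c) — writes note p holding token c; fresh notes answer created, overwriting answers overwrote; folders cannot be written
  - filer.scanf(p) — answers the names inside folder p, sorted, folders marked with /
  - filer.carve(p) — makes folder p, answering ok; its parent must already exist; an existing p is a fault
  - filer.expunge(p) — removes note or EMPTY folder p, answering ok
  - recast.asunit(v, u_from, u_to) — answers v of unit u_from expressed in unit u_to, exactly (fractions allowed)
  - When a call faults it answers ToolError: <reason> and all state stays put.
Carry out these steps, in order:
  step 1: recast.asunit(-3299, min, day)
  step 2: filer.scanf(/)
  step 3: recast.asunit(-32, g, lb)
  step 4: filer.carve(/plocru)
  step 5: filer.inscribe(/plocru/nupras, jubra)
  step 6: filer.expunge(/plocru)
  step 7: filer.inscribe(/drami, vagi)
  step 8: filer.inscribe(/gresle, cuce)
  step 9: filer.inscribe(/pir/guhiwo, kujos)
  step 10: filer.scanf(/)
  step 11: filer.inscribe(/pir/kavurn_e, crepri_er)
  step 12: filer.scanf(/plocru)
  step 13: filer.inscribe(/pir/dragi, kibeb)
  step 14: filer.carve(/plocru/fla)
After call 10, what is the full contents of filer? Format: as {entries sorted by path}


Answer: {drami=vagi, droja=snewa, gresle=cuce, jabose=slite, pir/, pir/guhiwo=kujos, plocru/, plocru/nupras=jubra, pricru=drub}

Derivation:
Do: recast.asunit[v: -3299; u_from: min; u_to: day]
See: -3299/1440
Do: filer.scanf[p: /]
See: [droja, jabose, pir/, pricru]
Do: recast.asunit[v: -32; u_from: g; u_to: lb]
See: -3200000/45359237
Do: filer.carve[p: /plocru]
See: ok
Do: filer.inscribe[p: /plocru/nupras; c: jubra]
See: created
Do: filer.expunge[p: /plocru]
See: ToolError: not empty
Do: filer.inscribe[p: /drami; c: vagi]
See: created
Do: filer.inscribe[p: /gresle; c: cuce]
See: created
Do: filer.inscribe[p: /pir/guhiwo; c: kujos]
See: created
Do: filer.scanf[p: /]
See: [drami, droja, gresle, jabose, pir/, plocru/, pricru]
Do: filer.inscribe[p: /pir/kavurn_e; c: crepri_er]
See: created
Do: filer.scanf[p: /plocru]
See: [nupras]
Do: filer.inscribe[p: /pir/dragi; c: kibeb]
See: created
Do: filer.carve[p: /plocru/fla]
See: ok


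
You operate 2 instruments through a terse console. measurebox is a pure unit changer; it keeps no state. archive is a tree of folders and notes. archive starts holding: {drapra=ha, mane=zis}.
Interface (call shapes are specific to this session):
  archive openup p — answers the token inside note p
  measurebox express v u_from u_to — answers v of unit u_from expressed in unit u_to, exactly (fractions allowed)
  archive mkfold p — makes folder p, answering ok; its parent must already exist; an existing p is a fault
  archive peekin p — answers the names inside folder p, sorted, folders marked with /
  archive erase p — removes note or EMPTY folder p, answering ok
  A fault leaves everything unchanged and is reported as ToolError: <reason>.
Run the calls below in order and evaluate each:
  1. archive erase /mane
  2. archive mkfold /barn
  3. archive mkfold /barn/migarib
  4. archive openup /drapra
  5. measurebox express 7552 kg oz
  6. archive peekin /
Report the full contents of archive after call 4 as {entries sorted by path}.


$ archive erase /mane
= ok
$ archive mkfold /barn
= ok
$ archive mkfold /barn/migarib
= ok
$ archive openup /drapra
= ha
$ measurebox express 7552 kg oz
= 12083200000000/45359237
$ archive peekin /
= [barn/, drapra]

Answer: {barn/, barn/migarib/, drapra=ha}


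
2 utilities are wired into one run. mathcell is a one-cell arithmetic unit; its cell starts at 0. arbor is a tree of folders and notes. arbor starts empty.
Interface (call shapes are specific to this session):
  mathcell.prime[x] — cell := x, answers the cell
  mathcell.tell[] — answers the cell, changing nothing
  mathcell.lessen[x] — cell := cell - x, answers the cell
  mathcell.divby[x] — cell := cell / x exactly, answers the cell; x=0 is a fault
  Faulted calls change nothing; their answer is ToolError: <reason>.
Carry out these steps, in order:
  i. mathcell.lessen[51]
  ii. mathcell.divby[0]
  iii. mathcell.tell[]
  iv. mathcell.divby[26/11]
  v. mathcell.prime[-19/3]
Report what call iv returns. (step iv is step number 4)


>> mathcell.lessen(51)
<< -51
>> mathcell.divby(0)
<< ToolError: division by zero
>> mathcell.tell()
<< -51
>> mathcell.divby(26/11)
<< -561/26
>> mathcell.prime(-19/3)
<< -19/3

Answer: -561/26


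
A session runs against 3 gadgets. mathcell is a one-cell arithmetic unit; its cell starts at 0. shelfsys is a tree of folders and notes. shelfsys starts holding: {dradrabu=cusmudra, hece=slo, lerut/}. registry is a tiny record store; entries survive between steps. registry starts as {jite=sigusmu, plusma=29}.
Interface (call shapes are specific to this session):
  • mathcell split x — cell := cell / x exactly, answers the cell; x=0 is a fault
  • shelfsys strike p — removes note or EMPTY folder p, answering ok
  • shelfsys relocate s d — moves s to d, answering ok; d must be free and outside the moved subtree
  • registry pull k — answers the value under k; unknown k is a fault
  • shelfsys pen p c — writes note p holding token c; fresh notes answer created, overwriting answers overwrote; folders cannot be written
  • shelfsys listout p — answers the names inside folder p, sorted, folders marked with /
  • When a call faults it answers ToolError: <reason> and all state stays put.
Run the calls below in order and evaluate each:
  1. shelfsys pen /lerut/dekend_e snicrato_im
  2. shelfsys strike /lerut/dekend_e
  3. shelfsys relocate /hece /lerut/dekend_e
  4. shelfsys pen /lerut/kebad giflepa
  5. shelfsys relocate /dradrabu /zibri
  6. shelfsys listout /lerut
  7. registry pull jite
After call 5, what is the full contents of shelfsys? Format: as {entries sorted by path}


Answer: {lerut/, lerut/dekend_e=slo, lerut/kebad=giflepa, zibri=cusmudra}

Derivation:
% shelfsys pen p='/lerut/dekend_e' c='snicrato_im'
  created
% shelfsys strike p='/lerut/dekend_e'
  ok
% shelfsys relocate s='/hece' d='/lerut/dekend_e'
  ok
% shelfsys pen p='/lerut/kebad' c='giflepa'
  created
% shelfsys relocate s='/dradrabu' d='/zibri'
  ok
% shelfsys listout p='/lerut'
  [dekend_e, kebad]
% registry pull k='jite'
  sigusmu


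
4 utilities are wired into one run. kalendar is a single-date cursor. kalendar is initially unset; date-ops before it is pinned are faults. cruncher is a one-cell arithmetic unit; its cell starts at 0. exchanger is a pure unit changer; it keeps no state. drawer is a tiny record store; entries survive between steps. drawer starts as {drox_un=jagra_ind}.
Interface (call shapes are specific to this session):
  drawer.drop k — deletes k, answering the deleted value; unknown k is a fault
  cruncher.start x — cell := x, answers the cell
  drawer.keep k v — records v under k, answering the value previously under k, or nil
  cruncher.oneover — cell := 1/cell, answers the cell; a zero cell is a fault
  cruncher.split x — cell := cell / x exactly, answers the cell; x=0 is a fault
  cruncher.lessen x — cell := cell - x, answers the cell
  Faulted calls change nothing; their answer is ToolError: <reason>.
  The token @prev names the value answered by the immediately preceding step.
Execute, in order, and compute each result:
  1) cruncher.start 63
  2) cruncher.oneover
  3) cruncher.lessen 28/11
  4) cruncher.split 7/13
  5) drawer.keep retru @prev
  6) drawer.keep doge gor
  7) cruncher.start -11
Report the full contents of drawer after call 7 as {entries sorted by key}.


Answer: {doge=gor, drox_un=jagra_ind, retru=-22789/4851}

Derivation:
% cruncher.start(x='63') ~> 63
% cruncher.oneover() ~> 1/63
% cruncher.lessen(x='28/11') ~> -1753/693
% cruncher.split(x='7/13') ~> -22789/4851
% drawer.keep(k='retru', v='@prev') ~> nil
% drawer.keep(k='doge', v='gor') ~> nil
% cruncher.start(x='-11') ~> -11


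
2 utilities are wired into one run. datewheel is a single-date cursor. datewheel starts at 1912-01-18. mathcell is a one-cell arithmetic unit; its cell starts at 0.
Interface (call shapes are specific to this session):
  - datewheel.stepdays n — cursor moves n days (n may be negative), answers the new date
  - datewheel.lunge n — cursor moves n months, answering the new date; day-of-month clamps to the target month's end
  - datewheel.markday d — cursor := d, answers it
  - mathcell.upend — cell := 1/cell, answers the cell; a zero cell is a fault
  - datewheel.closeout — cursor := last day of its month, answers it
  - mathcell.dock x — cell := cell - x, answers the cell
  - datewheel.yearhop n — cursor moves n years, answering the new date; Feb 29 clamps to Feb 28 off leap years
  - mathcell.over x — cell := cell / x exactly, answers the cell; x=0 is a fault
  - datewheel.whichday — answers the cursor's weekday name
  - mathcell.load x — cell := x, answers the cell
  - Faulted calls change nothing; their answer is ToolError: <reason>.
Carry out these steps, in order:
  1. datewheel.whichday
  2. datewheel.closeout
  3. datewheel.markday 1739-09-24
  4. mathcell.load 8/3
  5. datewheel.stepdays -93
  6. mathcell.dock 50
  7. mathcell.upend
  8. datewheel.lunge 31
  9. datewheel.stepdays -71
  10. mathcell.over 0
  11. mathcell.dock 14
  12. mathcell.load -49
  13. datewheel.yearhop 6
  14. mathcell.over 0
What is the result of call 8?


Answer: 1742-01-23

Derivation:
% datewheel.whichday
:: Thursday
% datewheel.closeout
:: 1912-01-31
% datewheel.markday d='1739-09-24'
:: 1739-09-24
% mathcell.load x='8/3'
:: 8/3
% datewheel.stepdays n='-93'
:: 1739-06-23
% mathcell.dock x='50'
:: -142/3
% mathcell.upend
:: -3/142
% datewheel.lunge n='31'
:: 1742-01-23
% datewheel.stepdays n='-71'
:: 1741-11-13
% mathcell.over x='0'
:: ToolError: division by zero
% mathcell.dock x='14'
:: -1991/142
% mathcell.load x='-49'
:: -49
% datewheel.yearhop n='6'
:: 1747-11-13
% mathcell.over x='0'
:: ToolError: division by zero


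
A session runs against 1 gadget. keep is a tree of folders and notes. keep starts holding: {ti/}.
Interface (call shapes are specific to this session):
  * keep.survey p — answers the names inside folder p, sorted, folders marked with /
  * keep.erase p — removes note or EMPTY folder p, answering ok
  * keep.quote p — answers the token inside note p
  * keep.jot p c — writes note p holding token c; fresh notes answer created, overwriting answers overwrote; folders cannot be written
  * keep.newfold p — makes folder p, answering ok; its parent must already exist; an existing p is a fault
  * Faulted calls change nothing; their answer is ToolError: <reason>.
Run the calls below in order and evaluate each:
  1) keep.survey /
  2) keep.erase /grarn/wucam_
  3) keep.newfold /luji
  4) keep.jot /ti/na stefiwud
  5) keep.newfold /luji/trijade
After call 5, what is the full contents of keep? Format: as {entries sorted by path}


Answer: {luji/, luji/trijade/, ti/, ti/na=stefiwud}

Derivation:
I try keep.survey using p: /, and observe [ti/].
Using keep.erase using p: /grarn/wucam_, and observe ToolError: not found.
Invoking keep.newfold using p: /luji, → ok.
I run keep.jot using p: /ti/na, c: stefiwud, and get created.
I use keep.newfold using p: /luji/trijade, which returns ok.


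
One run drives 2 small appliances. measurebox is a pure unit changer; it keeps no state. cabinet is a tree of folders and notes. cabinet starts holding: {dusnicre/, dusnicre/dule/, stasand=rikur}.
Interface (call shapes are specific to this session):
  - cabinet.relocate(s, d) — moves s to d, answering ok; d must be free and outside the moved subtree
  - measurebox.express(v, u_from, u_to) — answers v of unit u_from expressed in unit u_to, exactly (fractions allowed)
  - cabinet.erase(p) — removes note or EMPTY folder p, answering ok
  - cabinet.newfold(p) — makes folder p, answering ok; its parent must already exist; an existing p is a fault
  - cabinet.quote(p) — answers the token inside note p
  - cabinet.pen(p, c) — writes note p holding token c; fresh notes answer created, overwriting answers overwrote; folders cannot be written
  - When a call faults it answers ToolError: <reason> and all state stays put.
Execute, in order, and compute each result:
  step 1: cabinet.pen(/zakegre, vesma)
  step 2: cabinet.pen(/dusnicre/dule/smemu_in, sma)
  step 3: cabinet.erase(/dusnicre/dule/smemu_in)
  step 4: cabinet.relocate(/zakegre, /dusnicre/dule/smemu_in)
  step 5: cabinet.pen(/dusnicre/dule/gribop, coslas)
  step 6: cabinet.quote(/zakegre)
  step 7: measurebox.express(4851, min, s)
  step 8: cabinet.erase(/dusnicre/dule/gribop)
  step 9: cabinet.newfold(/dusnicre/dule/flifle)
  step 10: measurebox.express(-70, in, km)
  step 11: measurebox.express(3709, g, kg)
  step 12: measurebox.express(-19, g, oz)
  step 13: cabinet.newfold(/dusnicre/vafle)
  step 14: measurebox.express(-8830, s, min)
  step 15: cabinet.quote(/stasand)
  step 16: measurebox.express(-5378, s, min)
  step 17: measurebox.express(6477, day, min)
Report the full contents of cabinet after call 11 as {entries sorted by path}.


Next I call cabinet.pen using p→/zakegre, c→vesma, giving created.
Then cabinet.pen using p→/dusnicre/dule/smemu_in, c→sma, and get created.
Invoking cabinet.erase using p→/dusnicre/dule/smemu_in, and see ok.
I invoke cabinet.relocate using s→/zakegre, d→/dusnicre/dule/smemu_in, giving ok.
Next I call cabinet.pen using p→/dusnicre/dule/gribop, c→coslas, → created.
Next I call cabinet.quote using p→/zakegre, and get ToolError: not found.
I use measurebox.express using v→4851, u_from→min, u_to→s, giving 291060.
I try cabinet.erase using p→/dusnicre/dule/gribop, which returns ok.
I call cabinet.newfold using p→/dusnicre/dule/flifle, giving ok.
I try measurebox.express using v→-70, u_from→in, u_to→km, and observe -889/500000.
I run measurebox.express using v→3709, u_from→g, u_to→kg, and observe 3709/1000.
Now I run measurebox.express using v→-19, u_from→g, u_to→oz: -30400000/45359237.
I invoke cabinet.newfold using p→/dusnicre/vafle, giving ok.
I call measurebox.express using v→-8830, u_from→s, u_to→min, and get -883/6.
Next I call cabinet.quote using p→/stasand, yielding rikur.
I call measurebox.express using v→-5378, u_from→s, u_to→min, → -2689/30.
I invoke measurebox.express using v→6477, u_from→day, u_to→min, — result: 9326880.

Answer: {dusnicre/, dusnicre/dule/, dusnicre/dule/flifle/, dusnicre/dule/smemu_in=vesma, stasand=rikur}


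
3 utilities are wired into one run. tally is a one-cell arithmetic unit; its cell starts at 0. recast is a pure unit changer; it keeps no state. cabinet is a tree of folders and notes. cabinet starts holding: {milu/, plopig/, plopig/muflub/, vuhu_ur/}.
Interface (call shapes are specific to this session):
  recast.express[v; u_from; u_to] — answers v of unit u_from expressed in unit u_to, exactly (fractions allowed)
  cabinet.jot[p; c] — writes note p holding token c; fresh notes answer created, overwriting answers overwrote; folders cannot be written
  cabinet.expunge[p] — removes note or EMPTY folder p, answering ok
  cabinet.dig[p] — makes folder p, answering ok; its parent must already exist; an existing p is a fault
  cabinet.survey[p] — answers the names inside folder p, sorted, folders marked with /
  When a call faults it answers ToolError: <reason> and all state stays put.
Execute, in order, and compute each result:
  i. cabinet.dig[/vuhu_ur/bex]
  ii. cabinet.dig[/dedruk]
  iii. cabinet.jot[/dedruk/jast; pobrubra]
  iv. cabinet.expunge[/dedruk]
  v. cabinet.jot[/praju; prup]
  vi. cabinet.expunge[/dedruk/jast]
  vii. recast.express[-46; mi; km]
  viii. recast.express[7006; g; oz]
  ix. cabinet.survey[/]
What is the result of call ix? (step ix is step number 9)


$ dig /vuhu_ur/bex
  ok
$ dig /dedruk
  ok
$ jot /dedruk/jast pobrubra
  created
$ expunge /dedruk
  ToolError: not empty
$ jot /praju prup
  created
$ expunge /dedruk/jast
  ok
$ express -46 mi km
  -1156716/15625
$ express 7006 g oz
  11209600000/45359237
$ survey /
  [dedruk/, milu/, plopig/, praju, vuhu_ur/]

Answer: [dedruk/, milu/, plopig/, praju, vuhu_ur/]


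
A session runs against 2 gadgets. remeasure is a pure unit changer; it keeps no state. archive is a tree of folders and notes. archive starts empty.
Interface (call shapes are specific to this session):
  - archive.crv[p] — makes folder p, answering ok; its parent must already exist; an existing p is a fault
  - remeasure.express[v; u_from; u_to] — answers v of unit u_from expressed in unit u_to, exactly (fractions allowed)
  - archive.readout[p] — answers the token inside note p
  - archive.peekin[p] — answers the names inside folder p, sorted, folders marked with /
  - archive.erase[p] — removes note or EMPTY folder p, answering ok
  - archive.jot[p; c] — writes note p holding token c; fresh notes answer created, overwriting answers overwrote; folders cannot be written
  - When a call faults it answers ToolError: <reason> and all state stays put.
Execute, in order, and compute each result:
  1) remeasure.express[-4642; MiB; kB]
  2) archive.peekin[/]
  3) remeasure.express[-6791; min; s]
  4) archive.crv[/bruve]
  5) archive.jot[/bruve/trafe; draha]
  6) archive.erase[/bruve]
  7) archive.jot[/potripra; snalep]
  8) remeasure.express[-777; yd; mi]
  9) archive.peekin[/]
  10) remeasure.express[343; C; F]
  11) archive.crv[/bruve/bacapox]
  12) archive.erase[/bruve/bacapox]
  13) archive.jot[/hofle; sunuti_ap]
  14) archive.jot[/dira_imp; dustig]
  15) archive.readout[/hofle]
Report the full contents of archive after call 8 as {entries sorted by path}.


$ remeasure.express v→-4642 u_from→MiB u_to→kB
[out] -608436224/125
$ archive.peekin p→/
[out] []
$ remeasure.express v→-6791 u_from→min u_to→s
[out] -407460
$ archive.crv p→/bruve
[out] ok
$ archive.jot p→/bruve/trafe c→draha
[out] created
$ archive.erase p→/bruve
[out] ToolError: not empty
$ archive.jot p→/potripra c→snalep
[out] created
$ remeasure.express v→-777 u_from→yd u_to→mi
[out] -777/1760
$ archive.peekin p→/
[out] [bruve/, potripra]
$ remeasure.express v→343 u_from→C u_to→F
[out] 3247/5
$ archive.crv p→/bruve/bacapox
[out] ok
$ archive.erase p→/bruve/bacapox
[out] ok
$ archive.jot p→/hofle c→sunuti_ap
[out] created
$ archive.jot p→/dira_imp c→dustig
[out] created
$ archive.readout p→/hofle
[out] sunuti_ap

Answer: {bruve/, bruve/trafe=draha, potripra=snalep}
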